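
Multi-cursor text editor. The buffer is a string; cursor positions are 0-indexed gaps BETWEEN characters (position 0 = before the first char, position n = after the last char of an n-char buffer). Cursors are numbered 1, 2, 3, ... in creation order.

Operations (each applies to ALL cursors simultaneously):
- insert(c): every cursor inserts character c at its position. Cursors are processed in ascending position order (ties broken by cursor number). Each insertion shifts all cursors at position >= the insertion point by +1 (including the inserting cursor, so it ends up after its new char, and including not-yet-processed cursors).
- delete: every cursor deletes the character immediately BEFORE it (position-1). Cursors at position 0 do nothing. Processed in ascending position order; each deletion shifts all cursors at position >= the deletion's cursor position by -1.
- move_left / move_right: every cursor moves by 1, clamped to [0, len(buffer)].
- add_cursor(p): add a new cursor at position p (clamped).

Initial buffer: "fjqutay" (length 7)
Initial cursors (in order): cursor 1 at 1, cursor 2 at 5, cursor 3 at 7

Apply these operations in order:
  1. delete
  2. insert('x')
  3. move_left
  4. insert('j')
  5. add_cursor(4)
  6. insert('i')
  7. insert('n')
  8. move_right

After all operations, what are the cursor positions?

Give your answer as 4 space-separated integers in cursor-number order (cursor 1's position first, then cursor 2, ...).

After op 1 (delete): buffer="jqua" (len 4), cursors c1@0 c2@3 c3@4, authorship ....
After op 2 (insert('x')): buffer="xjquxax" (len 7), cursors c1@1 c2@5 c3@7, authorship 1...2.3
After op 3 (move_left): buffer="xjquxax" (len 7), cursors c1@0 c2@4 c3@6, authorship 1...2.3
After op 4 (insert('j')): buffer="jxjqujxajx" (len 10), cursors c1@1 c2@6 c3@9, authorship 11...22.33
After op 5 (add_cursor(4)): buffer="jxjqujxajx" (len 10), cursors c1@1 c4@4 c2@6 c3@9, authorship 11...22.33
After op 6 (insert('i')): buffer="jixjqiujixajix" (len 14), cursors c1@2 c4@6 c2@9 c3@13, authorship 111..4.222.333
After op 7 (insert('n')): buffer="jinxjqinujinxajinx" (len 18), cursors c1@3 c4@8 c2@12 c3@17, authorship 1111..44.2222.3333
After op 8 (move_right): buffer="jinxjqinujinxajinx" (len 18), cursors c1@4 c4@9 c2@13 c3@18, authorship 1111..44.2222.3333

Answer: 4 13 18 9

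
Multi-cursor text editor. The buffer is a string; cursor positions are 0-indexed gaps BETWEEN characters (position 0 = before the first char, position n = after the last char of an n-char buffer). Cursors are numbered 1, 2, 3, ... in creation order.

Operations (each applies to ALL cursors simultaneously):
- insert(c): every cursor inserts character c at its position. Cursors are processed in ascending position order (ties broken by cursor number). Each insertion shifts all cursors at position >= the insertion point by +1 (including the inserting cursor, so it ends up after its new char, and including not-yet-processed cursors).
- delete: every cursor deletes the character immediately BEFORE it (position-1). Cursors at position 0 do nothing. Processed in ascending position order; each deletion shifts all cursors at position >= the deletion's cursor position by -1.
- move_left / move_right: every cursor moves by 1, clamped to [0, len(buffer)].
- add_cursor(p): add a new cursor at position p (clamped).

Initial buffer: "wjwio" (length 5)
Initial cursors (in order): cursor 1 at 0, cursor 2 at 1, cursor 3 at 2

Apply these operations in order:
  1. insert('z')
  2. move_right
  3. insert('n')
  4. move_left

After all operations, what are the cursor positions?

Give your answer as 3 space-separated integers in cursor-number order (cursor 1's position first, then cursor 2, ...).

Answer: 2 5 8

Derivation:
After op 1 (insert('z')): buffer="zwzjzwio" (len 8), cursors c1@1 c2@3 c3@5, authorship 1.2.3...
After op 2 (move_right): buffer="zwzjzwio" (len 8), cursors c1@2 c2@4 c3@6, authorship 1.2.3...
After op 3 (insert('n')): buffer="zwnzjnzwnio" (len 11), cursors c1@3 c2@6 c3@9, authorship 1.12.23.3..
After op 4 (move_left): buffer="zwnzjnzwnio" (len 11), cursors c1@2 c2@5 c3@8, authorship 1.12.23.3..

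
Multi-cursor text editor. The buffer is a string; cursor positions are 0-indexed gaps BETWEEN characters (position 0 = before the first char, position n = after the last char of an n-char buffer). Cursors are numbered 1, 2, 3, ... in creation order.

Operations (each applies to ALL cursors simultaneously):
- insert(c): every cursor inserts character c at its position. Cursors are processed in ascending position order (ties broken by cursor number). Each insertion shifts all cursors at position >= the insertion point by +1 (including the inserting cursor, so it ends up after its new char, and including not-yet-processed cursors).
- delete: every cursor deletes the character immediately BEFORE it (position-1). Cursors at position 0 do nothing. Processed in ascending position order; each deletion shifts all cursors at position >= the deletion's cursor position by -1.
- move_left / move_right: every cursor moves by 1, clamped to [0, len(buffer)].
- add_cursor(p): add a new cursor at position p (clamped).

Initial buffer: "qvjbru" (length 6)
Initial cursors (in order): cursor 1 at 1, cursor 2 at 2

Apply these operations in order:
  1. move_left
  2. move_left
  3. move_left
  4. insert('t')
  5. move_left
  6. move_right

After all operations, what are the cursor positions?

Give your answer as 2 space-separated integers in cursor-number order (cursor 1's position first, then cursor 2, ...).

Answer: 2 2

Derivation:
After op 1 (move_left): buffer="qvjbru" (len 6), cursors c1@0 c2@1, authorship ......
After op 2 (move_left): buffer="qvjbru" (len 6), cursors c1@0 c2@0, authorship ......
After op 3 (move_left): buffer="qvjbru" (len 6), cursors c1@0 c2@0, authorship ......
After op 4 (insert('t')): buffer="ttqvjbru" (len 8), cursors c1@2 c2@2, authorship 12......
After op 5 (move_left): buffer="ttqvjbru" (len 8), cursors c1@1 c2@1, authorship 12......
After op 6 (move_right): buffer="ttqvjbru" (len 8), cursors c1@2 c2@2, authorship 12......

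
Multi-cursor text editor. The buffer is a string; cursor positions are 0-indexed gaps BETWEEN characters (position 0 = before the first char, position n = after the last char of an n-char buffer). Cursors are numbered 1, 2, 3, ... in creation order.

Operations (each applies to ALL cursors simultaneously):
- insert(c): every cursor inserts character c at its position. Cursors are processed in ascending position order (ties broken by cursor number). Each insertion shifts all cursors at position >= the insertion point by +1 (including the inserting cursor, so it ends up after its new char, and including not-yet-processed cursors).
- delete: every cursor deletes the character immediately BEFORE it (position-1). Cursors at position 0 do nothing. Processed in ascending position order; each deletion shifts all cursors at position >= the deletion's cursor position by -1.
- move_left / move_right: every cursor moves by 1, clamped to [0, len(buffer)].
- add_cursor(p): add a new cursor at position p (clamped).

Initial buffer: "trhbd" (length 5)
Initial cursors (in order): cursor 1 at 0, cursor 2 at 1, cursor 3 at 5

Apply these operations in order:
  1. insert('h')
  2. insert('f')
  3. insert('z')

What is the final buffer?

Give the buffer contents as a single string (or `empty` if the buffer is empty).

Answer: hfzthfzrhbdhfz

Derivation:
After op 1 (insert('h')): buffer="hthrhbdh" (len 8), cursors c1@1 c2@3 c3@8, authorship 1.2....3
After op 2 (insert('f')): buffer="hfthfrhbdhf" (len 11), cursors c1@2 c2@5 c3@11, authorship 11.22....33
After op 3 (insert('z')): buffer="hfzthfzrhbdhfz" (len 14), cursors c1@3 c2@7 c3@14, authorship 111.222....333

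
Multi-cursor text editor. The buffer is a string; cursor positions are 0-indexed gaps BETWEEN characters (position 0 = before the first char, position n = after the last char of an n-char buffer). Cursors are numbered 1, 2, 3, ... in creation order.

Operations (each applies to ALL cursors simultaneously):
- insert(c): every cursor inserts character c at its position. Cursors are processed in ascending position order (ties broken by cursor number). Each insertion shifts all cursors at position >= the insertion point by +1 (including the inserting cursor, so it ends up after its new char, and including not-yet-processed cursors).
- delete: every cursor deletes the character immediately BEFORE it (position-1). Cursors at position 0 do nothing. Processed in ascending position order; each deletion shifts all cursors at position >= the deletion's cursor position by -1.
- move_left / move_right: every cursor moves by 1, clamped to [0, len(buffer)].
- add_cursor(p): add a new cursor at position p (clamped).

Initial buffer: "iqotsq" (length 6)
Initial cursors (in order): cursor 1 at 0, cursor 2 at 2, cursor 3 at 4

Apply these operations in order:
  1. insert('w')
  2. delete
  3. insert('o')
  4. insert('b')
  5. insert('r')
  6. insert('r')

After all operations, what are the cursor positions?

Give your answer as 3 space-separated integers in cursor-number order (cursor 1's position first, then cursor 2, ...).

Answer: 4 10 16

Derivation:
After op 1 (insert('w')): buffer="wiqwotwsq" (len 9), cursors c1@1 c2@4 c3@7, authorship 1..2..3..
After op 2 (delete): buffer="iqotsq" (len 6), cursors c1@0 c2@2 c3@4, authorship ......
After op 3 (insert('o')): buffer="oiqootosq" (len 9), cursors c1@1 c2@4 c3@7, authorship 1..2..3..
After op 4 (insert('b')): buffer="obiqobotobsq" (len 12), cursors c1@2 c2@6 c3@10, authorship 11..22..33..
After op 5 (insert('r')): buffer="obriqobrotobrsq" (len 15), cursors c1@3 c2@8 c3@13, authorship 111..222..333..
After op 6 (insert('r')): buffer="obrriqobrrotobrrsq" (len 18), cursors c1@4 c2@10 c3@16, authorship 1111..2222..3333..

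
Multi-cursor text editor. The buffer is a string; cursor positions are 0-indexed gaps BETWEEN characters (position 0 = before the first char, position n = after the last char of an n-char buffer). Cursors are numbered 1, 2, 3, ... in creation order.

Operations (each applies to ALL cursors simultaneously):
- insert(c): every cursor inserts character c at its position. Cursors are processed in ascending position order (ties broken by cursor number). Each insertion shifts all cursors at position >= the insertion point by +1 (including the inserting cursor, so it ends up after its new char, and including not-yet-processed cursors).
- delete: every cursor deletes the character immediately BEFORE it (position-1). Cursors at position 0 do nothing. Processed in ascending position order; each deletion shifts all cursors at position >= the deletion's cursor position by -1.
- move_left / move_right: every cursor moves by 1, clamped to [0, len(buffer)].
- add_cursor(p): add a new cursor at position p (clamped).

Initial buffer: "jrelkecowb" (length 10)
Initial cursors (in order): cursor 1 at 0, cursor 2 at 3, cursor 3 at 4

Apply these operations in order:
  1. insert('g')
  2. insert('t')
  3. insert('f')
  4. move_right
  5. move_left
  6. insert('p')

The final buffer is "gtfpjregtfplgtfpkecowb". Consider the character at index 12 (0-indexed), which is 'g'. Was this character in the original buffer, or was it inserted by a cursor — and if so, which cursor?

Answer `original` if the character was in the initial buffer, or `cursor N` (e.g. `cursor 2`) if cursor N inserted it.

Answer: cursor 3

Derivation:
After op 1 (insert('g')): buffer="gjreglgkecowb" (len 13), cursors c1@1 c2@5 c3@7, authorship 1...2.3......
After op 2 (insert('t')): buffer="gtjregtlgtkecowb" (len 16), cursors c1@2 c2@7 c3@10, authorship 11...22.33......
After op 3 (insert('f')): buffer="gtfjregtflgtfkecowb" (len 19), cursors c1@3 c2@9 c3@13, authorship 111...222.333......
After op 4 (move_right): buffer="gtfjregtflgtfkecowb" (len 19), cursors c1@4 c2@10 c3@14, authorship 111...222.333......
After op 5 (move_left): buffer="gtfjregtflgtfkecowb" (len 19), cursors c1@3 c2@9 c3@13, authorship 111...222.333......
After op 6 (insert('p')): buffer="gtfpjregtfplgtfpkecowb" (len 22), cursors c1@4 c2@11 c3@16, authorship 1111...2222.3333......
Authorship (.=original, N=cursor N): 1 1 1 1 . . . 2 2 2 2 . 3 3 3 3 . . . . . .
Index 12: author = 3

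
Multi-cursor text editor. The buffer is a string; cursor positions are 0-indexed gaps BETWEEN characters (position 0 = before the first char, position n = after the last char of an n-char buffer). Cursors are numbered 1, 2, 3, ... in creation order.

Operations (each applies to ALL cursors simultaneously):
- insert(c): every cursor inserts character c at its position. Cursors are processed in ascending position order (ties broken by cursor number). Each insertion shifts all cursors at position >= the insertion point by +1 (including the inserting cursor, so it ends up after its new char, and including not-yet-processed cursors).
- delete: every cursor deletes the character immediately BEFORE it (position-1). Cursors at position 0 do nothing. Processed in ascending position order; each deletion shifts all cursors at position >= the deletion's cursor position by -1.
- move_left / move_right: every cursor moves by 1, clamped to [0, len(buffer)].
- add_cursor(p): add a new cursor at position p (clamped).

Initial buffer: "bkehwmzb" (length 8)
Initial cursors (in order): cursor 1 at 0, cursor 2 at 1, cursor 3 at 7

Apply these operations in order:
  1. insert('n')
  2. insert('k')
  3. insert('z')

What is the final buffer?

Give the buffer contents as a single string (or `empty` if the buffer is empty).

Answer: nkzbnkzkehwmznkzb

Derivation:
After op 1 (insert('n')): buffer="nbnkehwmznb" (len 11), cursors c1@1 c2@3 c3@10, authorship 1.2......3.
After op 2 (insert('k')): buffer="nkbnkkehwmznkb" (len 14), cursors c1@2 c2@5 c3@13, authorship 11.22......33.
After op 3 (insert('z')): buffer="nkzbnkzkehwmznkzb" (len 17), cursors c1@3 c2@7 c3@16, authorship 111.222......333.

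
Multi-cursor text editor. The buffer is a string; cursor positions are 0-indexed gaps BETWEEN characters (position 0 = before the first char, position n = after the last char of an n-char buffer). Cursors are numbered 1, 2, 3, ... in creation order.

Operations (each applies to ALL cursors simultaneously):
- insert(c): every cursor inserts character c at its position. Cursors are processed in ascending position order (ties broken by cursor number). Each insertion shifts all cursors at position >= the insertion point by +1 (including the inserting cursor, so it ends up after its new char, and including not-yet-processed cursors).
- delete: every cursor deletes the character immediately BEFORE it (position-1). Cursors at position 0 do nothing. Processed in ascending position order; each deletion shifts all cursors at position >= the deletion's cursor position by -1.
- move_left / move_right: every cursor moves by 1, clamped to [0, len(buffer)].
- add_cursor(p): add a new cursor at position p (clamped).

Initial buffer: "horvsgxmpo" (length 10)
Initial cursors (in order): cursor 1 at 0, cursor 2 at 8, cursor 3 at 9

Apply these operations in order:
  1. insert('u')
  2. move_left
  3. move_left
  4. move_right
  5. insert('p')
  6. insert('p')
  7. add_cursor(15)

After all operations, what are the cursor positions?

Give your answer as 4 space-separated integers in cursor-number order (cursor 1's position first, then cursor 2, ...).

Answer: 3 13 17 15

Derivation:
After op 1 (insert('u')): buffer="uhorvsgxmupuo" (len 13), cursors c1@1 c2@10 c3@12, authorship 1........2.3.
After op 2 (move_left): buffer="uhorvsgxmupuo" (len 13), cursors c1@0 c2@9 c3@11, authorship 1........2.3.
After op 3 (move_left): buffer="uhorvsgxmupuo" (len 13), cursors c1@0 c2@8 c3@10, authorship 1........2.3.
After op 4 (move_right): buffer="uhorvsgxmupuo" (len 13), cursors c1@1 c2@9 c3@11, authorship 1........2.3.
After op 5 (insert('p')): buffer="uphorvsgxmpuppuo" (len 16), cursors c1@2 c2@11 c3@14, authorship 11........22.33.
After op 6 (insert('p')): buffer="upphorvsgxmppupppuo" (len 19), cursors c1@3 c2@13 c3@17, authorship 111........222.333.
After op 7 (add_cursor(15)): buffer="upphorvsgxmppupppuo" (len 19), cursors c1@3 c2@13 c4@15 c3@17, authorship 111........222.333.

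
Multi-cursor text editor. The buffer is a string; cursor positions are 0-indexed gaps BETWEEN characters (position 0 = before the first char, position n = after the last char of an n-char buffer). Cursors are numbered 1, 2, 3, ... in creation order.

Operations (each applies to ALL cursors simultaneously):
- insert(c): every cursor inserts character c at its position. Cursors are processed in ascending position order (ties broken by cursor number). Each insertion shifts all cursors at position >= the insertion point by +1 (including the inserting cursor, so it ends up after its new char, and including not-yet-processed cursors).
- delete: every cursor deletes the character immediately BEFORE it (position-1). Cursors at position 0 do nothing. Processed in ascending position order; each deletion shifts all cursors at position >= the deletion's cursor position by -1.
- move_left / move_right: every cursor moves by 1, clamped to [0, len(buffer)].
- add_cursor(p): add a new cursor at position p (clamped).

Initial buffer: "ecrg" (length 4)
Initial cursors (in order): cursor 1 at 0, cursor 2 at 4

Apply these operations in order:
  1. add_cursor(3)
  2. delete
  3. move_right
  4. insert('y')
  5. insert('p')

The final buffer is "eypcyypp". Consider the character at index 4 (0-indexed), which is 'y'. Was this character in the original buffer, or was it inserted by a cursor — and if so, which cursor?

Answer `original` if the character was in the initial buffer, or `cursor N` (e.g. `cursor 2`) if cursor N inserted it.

Answer: cursor 2

Derivation:
After op 1 (add_cursor(3)): buffer="ecrg" (len 4), cursors c1@0 c3@3 c2@4, authorship ....
After op 2 (delete): buffer="ec" (len 2), cursors c1@0 c2@2 c3@2, authorship ..
After op 3 (move_right): buffer="ec" (len 2), cursors c1@1 c2@2 c3@2, authorship ..
After op 4 (insert('y')): buffer="eycyy" (len 5), cursors c1@2 c2@5 c3@5, authorship .1.23
After op 5 (insert('p')): buffer="eypcyypp" (len 8), cursors c1@3 c2@8 c3@8, authorship .11.2323
Authorship (.=original, N=cursor N): . 1 1 . 2 3 2 3
Index 4: author = 2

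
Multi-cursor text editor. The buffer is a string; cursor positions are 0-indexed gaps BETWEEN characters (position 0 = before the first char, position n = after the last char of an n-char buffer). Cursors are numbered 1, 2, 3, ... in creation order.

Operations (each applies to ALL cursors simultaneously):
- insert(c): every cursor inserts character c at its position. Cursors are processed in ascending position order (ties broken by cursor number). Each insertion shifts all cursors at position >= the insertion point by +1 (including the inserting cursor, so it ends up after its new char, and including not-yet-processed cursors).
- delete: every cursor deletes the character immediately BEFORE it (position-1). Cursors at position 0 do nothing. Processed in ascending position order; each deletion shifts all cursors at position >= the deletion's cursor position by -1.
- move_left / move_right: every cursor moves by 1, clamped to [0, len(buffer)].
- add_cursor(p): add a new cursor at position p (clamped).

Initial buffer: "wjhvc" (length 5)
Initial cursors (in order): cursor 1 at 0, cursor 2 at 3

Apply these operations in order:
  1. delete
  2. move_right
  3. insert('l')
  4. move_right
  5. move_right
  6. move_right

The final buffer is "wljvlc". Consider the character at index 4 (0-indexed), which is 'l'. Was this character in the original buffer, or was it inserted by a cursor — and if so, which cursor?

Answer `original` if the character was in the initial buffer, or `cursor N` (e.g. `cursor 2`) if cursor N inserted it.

Answer: cursor 2

Derivation:
After op 1 (delete): buffer="wjvc" (len 4), cursors c1@0 c2@2, authorship ....
After op 2 (move_right): buffer="wjvc" (len 4), cursors c1@1 c2@3, authorship ....
After op 3 (insert('l')): buffer="wljvlc" (len 6), cursors c1@2 c2@5, authorship .1..2.
After op 4 (move_right): buffer="wljvlc" (len 6), cursors c1@3 c2@6, authorship .1..2.
After op 5 (move_right): buffer="wljvlc" (len 6), cursors c1@4 c2@6, authorship .1..2.
After op 6 (move_right): buffer="wljvlc" (len 6), cursors c1@5 c2@6, authorship .1..2.
Authorship (.=original, N=cursor N): . 1 . . 2 .
Index 4: author = 2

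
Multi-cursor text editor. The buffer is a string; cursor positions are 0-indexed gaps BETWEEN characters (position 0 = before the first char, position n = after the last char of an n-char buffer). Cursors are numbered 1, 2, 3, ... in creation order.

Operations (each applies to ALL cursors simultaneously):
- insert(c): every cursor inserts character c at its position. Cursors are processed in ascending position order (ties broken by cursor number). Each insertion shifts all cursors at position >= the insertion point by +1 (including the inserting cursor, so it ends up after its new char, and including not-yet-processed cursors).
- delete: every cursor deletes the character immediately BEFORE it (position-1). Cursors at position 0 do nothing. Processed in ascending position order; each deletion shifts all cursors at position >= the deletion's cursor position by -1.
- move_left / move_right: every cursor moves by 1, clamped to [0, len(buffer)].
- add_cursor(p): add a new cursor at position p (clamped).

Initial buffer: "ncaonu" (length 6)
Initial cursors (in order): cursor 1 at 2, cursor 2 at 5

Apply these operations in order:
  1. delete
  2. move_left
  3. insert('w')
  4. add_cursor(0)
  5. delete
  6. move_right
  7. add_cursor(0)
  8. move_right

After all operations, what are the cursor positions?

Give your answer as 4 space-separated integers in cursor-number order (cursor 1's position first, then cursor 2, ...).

After op 1 (delete): buffer="naou" (len 4), cursors c1@1 c2@3, authorship ....
After op 2 (move_left): buffer="naou" (len 4), cursors c1@0 c2@2, authorship ....
After op 3 (insert('w')): buffer="wnawou" (len 6), cursors c1@1 c2@4, authorship 1..2..
After op 4 (add_cursor(0)): buffer="wnawou" (len 6), cursors c3@0 c1@1 c2@4, authorship 1..2..
After op 5 (delete): buffer="naou" (len 4), cursors c1@0 c3@0 c2@2, authorship ....
After op 6 (move_right): buffer="naou" (len 4), cursors c1@1 c3@1 c2@3, authorship ....
After op 7 (add_cursor(0)): buffer="naou" (len 4), cursors c4@0 c1@1 c3@1 c2@3, authorship ....
After op 8 (move_right): buffer="naou" (len 4), cursors c4@1 c1@2 c3@2 c2@4, authorship ....

Answer: 2 4 2 1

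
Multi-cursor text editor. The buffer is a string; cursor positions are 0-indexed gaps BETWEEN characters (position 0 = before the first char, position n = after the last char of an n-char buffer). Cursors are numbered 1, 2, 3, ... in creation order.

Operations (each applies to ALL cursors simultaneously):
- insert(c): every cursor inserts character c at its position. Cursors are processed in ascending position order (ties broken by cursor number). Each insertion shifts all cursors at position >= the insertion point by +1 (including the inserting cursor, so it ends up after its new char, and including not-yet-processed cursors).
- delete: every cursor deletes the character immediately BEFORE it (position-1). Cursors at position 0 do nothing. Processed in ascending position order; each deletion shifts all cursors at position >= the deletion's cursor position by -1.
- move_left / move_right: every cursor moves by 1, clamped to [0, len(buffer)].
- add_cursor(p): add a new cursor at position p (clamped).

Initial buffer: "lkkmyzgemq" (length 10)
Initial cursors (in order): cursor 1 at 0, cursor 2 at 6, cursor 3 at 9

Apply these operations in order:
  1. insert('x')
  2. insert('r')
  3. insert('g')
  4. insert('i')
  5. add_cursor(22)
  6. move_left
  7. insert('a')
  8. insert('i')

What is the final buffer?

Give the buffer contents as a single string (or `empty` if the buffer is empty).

After op 1 (insert('x')): buffer="xlkkmyzxgemxq" (len 13), cursors c1@1 c2@8 c3@12, authorship 1......2...3.
After op 2 (insert('r')): buffer="xrlkkmyzxrgemxrq" (len 16), cursors c1@2 c2@10 c3@15, authorship 11......22...33.
After op 3 (insert('g')): buffer="xrglkkmyzxrggemxrgq" (len 19), cursors c1@3 c2@12 c3@18, authorship 111......222...333.
After op 4 (insert('i')): buffer="xrgilkkmyzxrgigemxrgiq" (len 22), cursors c1@4 c2@14 c3@21, authorship 1111......2222...3333.
After op 5 (add_cursor(22)): buffer="xrgilkkmyzxrgigemxrgiq" (len 22), cursors c1@4 c2@14 c3@21 c4@22, authorship 1111......2222...3333.
After op 6 (move_left): buffer="xrgilkkmyzxrgigemxrgiq" (len 22), cursors c1@3 c2@13 c3@20 c4@21, authorship 1111......2222...3333.
After op 7 (insert('a')): buffer="xrgailkkmyzxrgaigemxrgaiaq" (len 26), cursors c1@4 c2@15 c3@23 c4@25, authorship 11111......22222...333334.
After op 8 (insert('i')): buffer="xrgaiilkkmyzxrgaiigemxrgaiiaiq" (len 30), cursors c1@5 c2@17 c3@26 c4@29, authorship 111111......222222...33333344.

Answer: xrgaiilkkmyzxrgaiigemxrgaiiaiq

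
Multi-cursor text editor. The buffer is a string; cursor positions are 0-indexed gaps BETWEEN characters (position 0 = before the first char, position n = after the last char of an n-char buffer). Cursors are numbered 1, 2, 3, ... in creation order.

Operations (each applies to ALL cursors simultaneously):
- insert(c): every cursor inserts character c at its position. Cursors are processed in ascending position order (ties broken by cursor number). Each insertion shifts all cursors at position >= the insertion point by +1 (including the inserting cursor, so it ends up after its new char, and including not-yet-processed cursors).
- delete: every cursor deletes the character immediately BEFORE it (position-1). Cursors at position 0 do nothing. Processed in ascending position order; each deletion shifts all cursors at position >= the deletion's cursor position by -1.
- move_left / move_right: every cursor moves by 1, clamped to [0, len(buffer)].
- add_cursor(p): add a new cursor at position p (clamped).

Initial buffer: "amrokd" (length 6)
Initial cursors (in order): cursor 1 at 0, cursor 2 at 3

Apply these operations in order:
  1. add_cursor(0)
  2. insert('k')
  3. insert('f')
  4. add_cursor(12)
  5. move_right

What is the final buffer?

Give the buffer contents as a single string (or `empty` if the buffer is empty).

Answer: kkffamrkfokd

Derivation:
After op 1 (add_cursor(0)): buffer="amrokd" (len 6), cursors c1@0 c3@0 c2@3, authorship ......
After op 2 (insert('k')): buffer="kkamrkokd" (len 9), cursors c1@2 c3@2 c2@6, authorship 13...2...
After op 3 (insert('f')): buffer="kkffamrkfokd" (len 12), cursors c1@4 c3@4 c2@9, authorship 1313...22...
After op 4 (add_cursor(12)): buffer="kkffamrkfokd" (len 12), cursors c1@4 c3@4 c2@9 c4@12, authorship 1313...22...
After op 5 (move_right): buffer="kkffamrkfokd" (len 12), cursors c1@5 c3@5 c2@10 c4@12, authorship 1313...22...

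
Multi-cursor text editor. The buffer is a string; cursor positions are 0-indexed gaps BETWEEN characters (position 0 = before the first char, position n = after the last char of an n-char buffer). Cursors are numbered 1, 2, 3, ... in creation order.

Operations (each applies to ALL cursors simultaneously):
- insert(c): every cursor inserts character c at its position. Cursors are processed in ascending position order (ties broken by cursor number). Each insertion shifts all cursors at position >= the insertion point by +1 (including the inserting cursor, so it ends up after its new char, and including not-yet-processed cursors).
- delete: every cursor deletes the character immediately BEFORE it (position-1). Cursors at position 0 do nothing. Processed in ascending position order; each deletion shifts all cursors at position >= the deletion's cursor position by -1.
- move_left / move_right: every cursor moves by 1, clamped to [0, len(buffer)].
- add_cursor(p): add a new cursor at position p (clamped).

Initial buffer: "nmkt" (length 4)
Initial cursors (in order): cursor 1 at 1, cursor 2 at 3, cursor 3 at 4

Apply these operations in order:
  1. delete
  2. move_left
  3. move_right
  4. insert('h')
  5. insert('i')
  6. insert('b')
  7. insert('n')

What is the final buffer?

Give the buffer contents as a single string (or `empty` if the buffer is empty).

Answer: mhhhiiibbbnnn

Derivation:
After op 1 (delete): buffer="m" (len 1), cursors c1@0 c2@1 c3@1, authorship .
After op 2 (move_left): buffer="m" (len 1), cursors c1@0 c2@0 c3@0, authorship .
After op 3 (move_right): buffer="m" (len 1), cursors c1@1 c2@1 c3@1, authorship .
After op 4 (insert('h')): buffer="mhhh" (len 4), cursors c1@4 c2@4 c3@4, authorship .123
After op 5 (insert('i')): buffer="mhhhiii" (len 7), cursors c1@7 c2@7 c3@7, authorship .123123
After op 6 (insert('b')): buffer="mhhhiiibbb" (len 10), cursors c1@10 c2@10 c3@10, authorship .123123123
After op 7 (insert('n')): buffer="mhhhiiibbbnnn" (len 13), cursors c1@13 c2@13 c3@13, authorship .123123123123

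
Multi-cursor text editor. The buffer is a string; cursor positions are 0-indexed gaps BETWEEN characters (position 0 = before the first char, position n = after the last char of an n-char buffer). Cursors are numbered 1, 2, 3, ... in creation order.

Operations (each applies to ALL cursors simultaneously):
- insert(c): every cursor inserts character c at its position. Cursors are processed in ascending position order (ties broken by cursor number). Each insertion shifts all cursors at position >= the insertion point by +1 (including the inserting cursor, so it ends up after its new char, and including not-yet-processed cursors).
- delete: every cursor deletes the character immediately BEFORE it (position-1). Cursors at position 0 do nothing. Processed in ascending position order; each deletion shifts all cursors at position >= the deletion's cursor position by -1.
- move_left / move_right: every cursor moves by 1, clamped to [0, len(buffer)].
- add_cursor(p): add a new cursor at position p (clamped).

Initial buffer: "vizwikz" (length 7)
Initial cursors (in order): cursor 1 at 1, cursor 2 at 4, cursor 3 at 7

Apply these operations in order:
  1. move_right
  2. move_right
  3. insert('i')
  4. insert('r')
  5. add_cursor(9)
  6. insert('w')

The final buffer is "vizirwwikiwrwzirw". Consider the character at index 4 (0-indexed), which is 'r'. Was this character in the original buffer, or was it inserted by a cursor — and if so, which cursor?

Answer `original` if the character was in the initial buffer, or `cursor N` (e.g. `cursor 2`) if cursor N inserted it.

After op 1 (move_right): buffer="vizwikz" (len 7), cursors c1@2 c2@5 c3@7, authorship .......
After op 2 (move_right): buffer="vizwikz" (len 7), cursors c1@3 c2@6 c3@7, authorship .......
After op 3 (insert('i')): buffer="viziwikizi" (len 10), cursors c1@4 c2@8 c3@10, authorship ...1...2.3
After op 4 (insert('r')): buffer="vizirwikirzir" (len 13), cursors c1@5 c2@10 c3@13, authorship ...11...22.33
After op 5 (add_cursor(9)): buffer="vizirwikirzir" (len 13), cursors c1@5 c4@9 c2@10 c3@13, authorship ...11...22.33
After op 6 (insert('w')): buffer="vizirwwikiwrwzirw" (len 17), cursors c1@6 c4@11 c2@13 c3@17, authorship ...111...2422.333
Authorship (.=original, N=cursor N): . . . 1 1 1 . . . 2 4 2 2 . 3 3 3
Index 4: author = 1

Answer: cursor 1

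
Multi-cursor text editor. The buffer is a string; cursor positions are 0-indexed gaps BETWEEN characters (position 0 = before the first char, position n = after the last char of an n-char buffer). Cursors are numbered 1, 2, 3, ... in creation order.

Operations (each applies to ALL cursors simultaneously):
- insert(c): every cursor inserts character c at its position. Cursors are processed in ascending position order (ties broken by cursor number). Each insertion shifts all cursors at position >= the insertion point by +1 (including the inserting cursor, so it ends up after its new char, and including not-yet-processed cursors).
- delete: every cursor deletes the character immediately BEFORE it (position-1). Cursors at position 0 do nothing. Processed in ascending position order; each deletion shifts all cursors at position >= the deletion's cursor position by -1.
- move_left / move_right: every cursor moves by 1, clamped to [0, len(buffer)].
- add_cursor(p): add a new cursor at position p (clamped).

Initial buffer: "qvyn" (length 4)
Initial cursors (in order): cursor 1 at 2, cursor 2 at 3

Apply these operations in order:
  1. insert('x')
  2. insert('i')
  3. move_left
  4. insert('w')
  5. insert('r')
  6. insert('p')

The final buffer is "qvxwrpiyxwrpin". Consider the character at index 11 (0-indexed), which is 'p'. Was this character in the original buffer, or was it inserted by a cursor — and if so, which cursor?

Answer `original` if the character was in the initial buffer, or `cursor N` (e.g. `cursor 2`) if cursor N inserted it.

Answer: cursor 2

Derivation:
After op 1 (insert('x')): buffer="qvxyxn" (len 6), cursors c1@3 c2@5, authorship ..1.2.
After op 2 (insert('i')): buffer="qvxiyxin" (len 8), cursors c1@4 c2@7, authorship ..11.22.
After op 3 (move_left): buffer="qvxiyxin" (len 8), cursors c1@3 c2@6, authorship ..11.22.
After op 4 (insert('w')): buffer="qvxwiyxwin" (len 10), cursors c1@4 c2@8, authorship ..111.222.
After op 5 (insert('r')): buffer="qvxwriyxwrin" (len 12), cursors c1@5 c2@10, authorship ..1111.2222.
After op 6 (insert('p')): buffer="qvxwrpiyxwrpin" (len 14), cursors c1@6 c2@12, authorship ..11111.22222.
Authorship (.=original, N=cursor N): . . 1 1 1 1 1 . 2 2 2 2 2 .
Index 11: author = 2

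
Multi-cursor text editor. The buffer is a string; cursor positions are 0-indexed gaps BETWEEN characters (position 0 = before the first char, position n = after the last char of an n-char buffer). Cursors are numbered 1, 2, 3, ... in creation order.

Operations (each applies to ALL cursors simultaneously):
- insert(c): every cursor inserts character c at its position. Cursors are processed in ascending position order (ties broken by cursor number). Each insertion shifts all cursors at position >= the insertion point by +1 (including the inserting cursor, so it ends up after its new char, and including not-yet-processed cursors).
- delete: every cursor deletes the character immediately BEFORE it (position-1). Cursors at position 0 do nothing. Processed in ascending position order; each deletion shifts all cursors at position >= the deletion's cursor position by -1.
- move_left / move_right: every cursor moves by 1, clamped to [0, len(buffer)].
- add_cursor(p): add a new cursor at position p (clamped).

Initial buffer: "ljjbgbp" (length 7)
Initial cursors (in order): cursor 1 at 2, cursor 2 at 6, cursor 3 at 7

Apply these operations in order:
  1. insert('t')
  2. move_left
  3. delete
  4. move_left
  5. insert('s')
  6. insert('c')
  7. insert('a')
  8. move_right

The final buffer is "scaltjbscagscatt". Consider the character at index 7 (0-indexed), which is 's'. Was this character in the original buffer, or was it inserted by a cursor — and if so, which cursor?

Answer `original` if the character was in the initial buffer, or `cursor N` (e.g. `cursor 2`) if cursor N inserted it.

Answer: cursor 2

Derivation:
After op 1 (insert('t')): buffer="ljtjbgbtpt" (len 10), cursors c1@3 c2@8 c3@10, authorship ..1....2.3
After op 2 (move_left): buffer="ljtjbgbtpt" (len 10), cursors c1@2 c2@7 c3@9, authorship ..1....2.3
After op 3 (delete): buffer="ltjbgtt" (len 7), cursors c1@1 c2@5 c3@6, authorship .1...23
After op 4 (move_left): buffer="ltjbgtt" (len 7), cursors c1@0 c2@4 c3@5, authorship .1...23
After op 5 (insert('s')): buffer="sltjbsgstt" (len 10), cursors c1@1 c2@6 c3@8, authorship 1.1..2.323
After op 6 (insert('c')): buffer="scltjbscgsctt" (len 13), cursors c1@2 c2@8 c3@11, authorship 11.1..22.3323
After op 7 (insert('a')): buffer="scaltjbscagscatt" (len 16), cursors c1@3 c2@10 c3@14, authorship 111.1..222.33323
After op 8 (move_right): buffer="scaltjbscagscatt" (len 16), cursors c1@4 c2@11 c3@15, authorship 111.1..222.33323
Authorship (.=original, N=cursor N): 1 1 1 . 1 . . 2 2 2 . 3 3 3 2 3
Index 7: author = 2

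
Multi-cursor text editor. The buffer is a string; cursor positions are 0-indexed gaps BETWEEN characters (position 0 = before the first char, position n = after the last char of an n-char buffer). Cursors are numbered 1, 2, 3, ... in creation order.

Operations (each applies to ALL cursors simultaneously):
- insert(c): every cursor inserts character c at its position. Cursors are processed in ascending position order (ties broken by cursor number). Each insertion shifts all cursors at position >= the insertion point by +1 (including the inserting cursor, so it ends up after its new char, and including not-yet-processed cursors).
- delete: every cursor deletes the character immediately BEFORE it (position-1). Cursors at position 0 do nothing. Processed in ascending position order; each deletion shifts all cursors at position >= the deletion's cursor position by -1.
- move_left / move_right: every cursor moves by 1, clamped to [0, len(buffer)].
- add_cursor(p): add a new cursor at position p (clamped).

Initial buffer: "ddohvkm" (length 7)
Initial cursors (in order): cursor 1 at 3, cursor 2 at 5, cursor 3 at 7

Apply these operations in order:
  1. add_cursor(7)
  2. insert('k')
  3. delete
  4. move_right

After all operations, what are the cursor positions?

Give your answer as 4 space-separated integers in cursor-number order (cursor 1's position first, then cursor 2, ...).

Answer: 4 6 7 7

Derivation:
After op 1 (add_cursor(7)): buffer="ddohvkm" (len 7), cursors c1@3 c2@5 c3@7 c4@7, authorship .......
After op 2 (insert('k')): buffer="ddokhvkkmkk" (len 11), cursors c1@4 c2@7 c3@11 c4@11, authorship ...1..2..34
After op 3 (delete): buffer="ddohvkm" (len 7), cursors c1@3 c2@5 c3@7 c4@7, authorship .......
After op 4 (move_right): buffer="ddohvkm" (len 7), cursors c1@4 c2@6 c3@7 c4@7, authorship .......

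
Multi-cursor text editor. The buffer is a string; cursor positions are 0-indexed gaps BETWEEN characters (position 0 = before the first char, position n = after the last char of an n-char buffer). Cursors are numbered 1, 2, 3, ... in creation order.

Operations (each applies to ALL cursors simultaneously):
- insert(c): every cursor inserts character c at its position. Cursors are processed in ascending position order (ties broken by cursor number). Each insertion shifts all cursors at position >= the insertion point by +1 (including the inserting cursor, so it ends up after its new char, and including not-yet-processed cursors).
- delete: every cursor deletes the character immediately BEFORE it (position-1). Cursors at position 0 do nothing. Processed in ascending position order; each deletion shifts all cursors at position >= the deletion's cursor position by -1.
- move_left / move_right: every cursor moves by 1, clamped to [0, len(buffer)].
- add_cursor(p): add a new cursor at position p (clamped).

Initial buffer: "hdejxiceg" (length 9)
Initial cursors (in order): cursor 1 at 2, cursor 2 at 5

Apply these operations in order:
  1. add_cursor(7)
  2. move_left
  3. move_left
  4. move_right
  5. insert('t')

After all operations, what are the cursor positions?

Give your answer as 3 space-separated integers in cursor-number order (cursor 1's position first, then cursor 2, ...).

After op 1 (add_cursor(7)): buffer="hdejxiceg" (len 9), cursors c1@2 c2@5 c3@7, authorship .........
After op 2 (move_left): buffer="hdejxiceg" (len 9), cursors c1@1 c2@4 c3@6, authorship .........
After op 3 (move_left): buffer="hdejxiceg" (len 9), cursors c1@0 c2@3 c3@5, authorship .........
After op 4 (move_right): buffer="hdejxiceg" (len 9), cursors c1@1 c2@4 c3@6, authorship .........
After op 5 (insert('t')): buffer="htdejtxitceg" (len 12), cursors c1@2 c2@6 c3@9, authorship .1...2..3...

Answer: 2 6 9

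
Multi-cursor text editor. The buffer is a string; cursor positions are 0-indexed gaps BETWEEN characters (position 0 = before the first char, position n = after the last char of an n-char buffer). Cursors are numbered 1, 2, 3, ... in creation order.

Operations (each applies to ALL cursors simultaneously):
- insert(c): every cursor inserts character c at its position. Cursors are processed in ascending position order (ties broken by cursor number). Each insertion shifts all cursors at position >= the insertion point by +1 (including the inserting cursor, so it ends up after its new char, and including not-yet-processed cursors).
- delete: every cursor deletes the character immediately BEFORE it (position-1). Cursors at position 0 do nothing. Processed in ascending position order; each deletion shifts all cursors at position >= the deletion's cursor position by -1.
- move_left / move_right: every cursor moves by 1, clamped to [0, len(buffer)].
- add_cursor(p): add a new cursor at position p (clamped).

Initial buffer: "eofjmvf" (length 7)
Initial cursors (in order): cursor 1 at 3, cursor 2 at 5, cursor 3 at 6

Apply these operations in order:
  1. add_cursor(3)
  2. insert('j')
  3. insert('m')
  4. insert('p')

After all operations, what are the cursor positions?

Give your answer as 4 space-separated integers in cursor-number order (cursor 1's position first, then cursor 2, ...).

After op 1 (add_cursor(3)): buffer="eofjmvf" (len 7), cursors c1@3 c4@3 c2@5 c3@6, authorship .......
After op 2 (insert('j')): buffer="eofjjjmjvjf" (len 11), cursors c1@5 c4@5 c2@8 c3@10, authorship ...14..2.3.
After op 3 (insert('m')): buffer="eofjjmmjmjmvjmf" (len 15), cursors c1@7 c4@7 c2@11 c3@14, authorship ...1414..22.33.
After op 4 (insert('p')): buffer="eofjjmmppjmjmpvjmpf" (len 19), cursors c1@9 c4@9 c2@14 c3@18, authorship ...141414..222.333.

Answer: 9 14 18 9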